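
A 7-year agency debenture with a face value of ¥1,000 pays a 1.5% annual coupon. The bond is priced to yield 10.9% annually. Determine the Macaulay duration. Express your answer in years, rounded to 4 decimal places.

6.5648 years

Periodic yield y = 0.109. Discount each cash flow and weight by its year:
  t   CF        PV=CF/(1+0.109)^t    t·PV
  1        15.00        13.5257        13.5257
  2        15.00        12.1963        24.3926
  3        15.00        10.9976        32.9927
  4        15.00         9.9167        39.6666
  5        15.00         8.9420        44.7099
  6        15.00         8.0631        48.3786
  7     1,015.00       491.9775     3,443.8423
  Σ                    555.6188     3,647.5084
Price P = Σ PV = 555.6188.
Macaulay duration = Σ(t·PV) / P = 3,647.5084 / 555.6188 = 6.56477 years.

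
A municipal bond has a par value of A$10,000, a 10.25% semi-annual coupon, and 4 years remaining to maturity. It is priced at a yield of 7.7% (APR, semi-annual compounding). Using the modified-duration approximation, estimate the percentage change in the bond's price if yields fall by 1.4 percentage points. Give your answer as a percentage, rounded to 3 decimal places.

+4.596%

Periodic yield y = 0.0385. Modified duration first:
  t   CF        PV=CF/(1+0.0385)^t    t·PV
  1       512.50       493.5002       493.5002
  2       512.50       475.2049       950.4097
  3       512.50       457.5877     1,372.7632
  4       512.50       440.6237     1,762.4949
  5       512.50       424.2886     2,121.4430
  6       512.50       408.5591     2,451.3545
  7       512.50       393.4127     2,753.8888
  8    10,512.50     7,770.5901    62,164.7210
  Σ                 10,863.7670    74,070.5753
P = 10,863.7670; D_Mac = 6.81813 half-year periods = 3.40906 yrs; D_mod = 3.40906/(1+0.0385) = 3.28268 yrs.
ΔP/P ≈ -D_mod · Δy = -3.28268 × (-0.014) = +0.045958 = +4.5958%.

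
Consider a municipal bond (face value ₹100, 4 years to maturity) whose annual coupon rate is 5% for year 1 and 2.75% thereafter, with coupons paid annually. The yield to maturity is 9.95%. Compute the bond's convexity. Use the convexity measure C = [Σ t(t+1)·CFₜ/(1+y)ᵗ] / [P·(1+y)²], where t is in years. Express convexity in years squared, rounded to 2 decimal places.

With y = 0.0995:
  t   CF        PV=CF/(1+0.0995)^t    t·PV        t(t+1)·PV
  1         5.00         4.5475         4.5475           9.0950
  2         2.75         2.2748         4.5496          13.6488
  3         2.75         2.0689         6.2068          24.8272
  4       102.75        70.3074       281.2295       1,406.1475
  Σ                     79.1986       296.5334       1,453.7186
P = 79.1986.
Convexity = Σ t(t+1)·PV / [P·(1+y)²] = 1,453.7186 / (79.1986 × 1.208900) = 15.18351.

15.18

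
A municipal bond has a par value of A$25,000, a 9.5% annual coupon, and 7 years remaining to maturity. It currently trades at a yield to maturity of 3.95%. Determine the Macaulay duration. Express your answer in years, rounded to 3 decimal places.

5.649 years

Periodic yield y = 0.0395. Discount each cash flow and weight by its year:
  t   CF        PV=CF/(1+0.0395)^t    t·PV
  1     2,375.00     2,284.7523     2,284.7523
  2     2,375.00     2,197.9339     4,395.8678
  3     2,375.00     2,114.4145     6,343.2436
  4     2,375.00     2,034.0688     8,136.2752
  5     2,375.00     1,956.7761     9,783.8807
  6     2,375.00     1,882.4205    11,294.5232
  7    27,375.00    20,872.8942   146,110.2595
  Σ                 33,343.2604   188,348.8023
Price P = Σ PV = 33,343.2604.
Macaulay duration = Σ(t·PV) / P = 188,348.8023 / 33,343.2604 = 5.64878 years.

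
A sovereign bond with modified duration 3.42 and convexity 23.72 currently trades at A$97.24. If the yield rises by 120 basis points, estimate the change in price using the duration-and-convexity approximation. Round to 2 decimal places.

Duration effect: -D_mod·Δy = -3.42 × (+0.012) = -0.041040
Convexity effect: ½·C·(Δy)² = 0.5 × 23.72 × (0.012)² = +0.00170784
ΔP/P ≈ -0.041040 + 0.00170784 = -0.03933216
ΔP ≈ 97.24 × (-0.03933216) = -3.8246592384.

-A$3.82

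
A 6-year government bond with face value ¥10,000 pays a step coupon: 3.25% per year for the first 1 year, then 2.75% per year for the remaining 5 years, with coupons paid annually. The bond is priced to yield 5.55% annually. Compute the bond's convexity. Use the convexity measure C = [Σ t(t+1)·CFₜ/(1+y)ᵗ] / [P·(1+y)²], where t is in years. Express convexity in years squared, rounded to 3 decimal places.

With y = 0.0555:
  t   CF        PV=CF/(1+0.0555)^t    t·PV        t(t+1)·PV
  1       325.00       307.9109       307.9109         615.8219
  2       275.00       246.8404       493.6808       1,481.0423
  3       275.00       233.8611       701.5833       2,806.3332
  4       275.00       221.5643       886.2571       4,431.2856
  5       275.00       209.9140     1,049.5702       6,297.4215
  6    10,275.00     7,430.7458    44,584.4748     312,091.3236
  Σ                  8,650.8366    48,023.4772     327,723.2280
P = 8,650.8366.
Convexity = Σ t(t+1)·PV / [P·(1+y)²] = 327,723.2280 / (8,650.8366 × 1.114080) = 34.00421.

34.004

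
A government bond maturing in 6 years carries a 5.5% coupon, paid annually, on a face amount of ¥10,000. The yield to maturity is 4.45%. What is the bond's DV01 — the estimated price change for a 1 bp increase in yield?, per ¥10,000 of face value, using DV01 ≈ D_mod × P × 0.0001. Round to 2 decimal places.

¥5.34

Periodic yield y = 0.0445.
  t   CF        PV=CF/(1+0.0445)^t    t·PV
  1       550.00       526.5677       526.5677
  2       550.00       504.1338     1,008.2676
  3       550.00       482.6556     1,447.9668
  4       550.00       462.0925     1,848.3700
  5       550.00       442.4054     2,212.0272
  6    10,550.00     8,124.5964    48,747.5781
  Σ                 10,542.4514    55,790.7775
P = 10,542.4514; D_Mac = 5.29201 yrs; D_mod = 5.06655 yrs.
DV01 ≈ 5.06655 × 10,542.4514 × 0.0001 = 5.341386.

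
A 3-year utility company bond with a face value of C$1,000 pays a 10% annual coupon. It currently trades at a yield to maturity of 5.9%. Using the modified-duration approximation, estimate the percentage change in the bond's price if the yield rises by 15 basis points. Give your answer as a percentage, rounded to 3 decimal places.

-0.389%

Periodic yield y = 0.059. Modified duration first:
  t   CF        PV=CF/(1+0.059)^t    t·PV
  1       100.00        94.4287        94.4287
  2       100.00        89.1678       178.3356
  3     1,100.00       926.2001     2,778.6002
  Σ                  1,109.7966     3,051.3645
P = 1,109.7966; D_Mac = 2.74948 yrs; D_mod = 2.74948/(1+0.059) = 2.59630 yrs.
ΔP/P ≈ -D_mod · Δy = -2.59630 × (+0.0015) = -0.003894 = -0.3894%.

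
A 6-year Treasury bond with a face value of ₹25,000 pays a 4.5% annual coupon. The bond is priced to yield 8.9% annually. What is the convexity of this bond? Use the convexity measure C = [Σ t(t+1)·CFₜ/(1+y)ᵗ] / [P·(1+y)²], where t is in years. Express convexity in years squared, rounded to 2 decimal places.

30.03

With y = 0.089:
  t   CF        PV=CF/(1+0.089)^t    t·PV        t(t+1)·PV
  1     1,125.00     1,033.0579     1,033.0579       2,066.1157
  2     1,125.00       948.6298     1,897.2596       5,691.7788
  3     1,125.00       871.1017     2,613.3052      10,453.2209
  4     1,125.00       799.9098     3,199.6391      15,998.1955
  5     1,125.00       734.5361     3,672.6803      22,036.0819
  6    26,125.00    15,663.5075    93,981.0453     657,867.3168
  Σ                 20,050.7428   106,396.9874     714,112.7097
P = 20,050.7428.
Convexity = Σ t(t+1)·PV / [P·(1+y)²] = 714,112.7097 / (20,050.7428 × 1.185921) = 30.03174.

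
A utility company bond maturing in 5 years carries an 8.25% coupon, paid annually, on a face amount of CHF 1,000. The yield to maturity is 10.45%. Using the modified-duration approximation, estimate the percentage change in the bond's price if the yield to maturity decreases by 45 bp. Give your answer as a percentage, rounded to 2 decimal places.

Periodic yield y = 0.1045. Modified duration first:
  t   CF        PV=CF/(1+0.1045)^t    t·PV
  1        82.50        74.6944        74.6944
  2        82.50        67.6274       135.2547
  3        82.50        61.2289       183.6868
  4        82.50        55.4359       221.7436
  5     1,082.50       658.5660     3,292.8300
  Σ                    917.5526     3,908.2096
P = 917.5526; D_Mac = 4.25938 yrs; D_mod = 4.25938/(1+0.1045) = 3.85639 yrs.
ΔP/P ≈ -D_mod · Δy = -3.85639 × (-0.0045) = +0.017354 = +1.7354%.

+1.74%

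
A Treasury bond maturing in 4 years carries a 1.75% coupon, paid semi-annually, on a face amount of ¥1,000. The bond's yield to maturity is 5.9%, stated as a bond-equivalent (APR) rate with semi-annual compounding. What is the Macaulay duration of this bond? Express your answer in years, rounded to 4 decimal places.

3.8684 years

Periodic yield y = 0.0295. Discount each cash flow and weight by its period:
  t   CF        PV=CF/(1+0.0295)^t    t·PV
  1         8.75         8.4993         8.4993
  2         8.75         8.2557        16.5115
  3         8.75         8.0192        24.0575
  4         8.75         7.7894        31.1575
  5         8.75         7.5662        37.8309
  6         8.75         7.3494        44.0962
  7         8.75         7.1388        49.9714
  8     1,008.75       799.4158     6,395.3266
  Σ                    854.0337     6,607.4508
Price P = Σ PV = 854.0337.
Macaulay duration = Σ(t·PV) / P = 6,607.4508 / 854.0337 = 7.73676 half-year periods.
In years: 7.73676 / 2 = 3.86838 years.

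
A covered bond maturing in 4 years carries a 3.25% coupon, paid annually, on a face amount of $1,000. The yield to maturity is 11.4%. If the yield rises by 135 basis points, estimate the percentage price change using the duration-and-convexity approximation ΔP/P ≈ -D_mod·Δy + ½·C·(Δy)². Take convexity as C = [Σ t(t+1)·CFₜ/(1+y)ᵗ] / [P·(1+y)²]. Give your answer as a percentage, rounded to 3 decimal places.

With y = 0.114:
  t   CF        PV=CF/(1+0.114)^t    t·PV        t(t+1)·PV
  1        32.50        29.1741        29.1741          58.3483
  2        32.50        26.1886        52.3773         157.1319
  3        32.50        23.5087        70.5260         282.1039
  4     1,032.50       670.4236     2,681.6944      13,408.4721
  Σ                    749.2950     2,833.7718      13,906.0561
P = 749.2950; D_Mac = 3.78192 yrs; D_mod = 3.39490 yrs; C = 14.95480.
Duration effect: -3.39490 × (+0.0135) = -0.045831
Convexity effect: 0.5 × 14.95480 × (0.0135)² = +0.0013628
ΔP/P ≈ -0.045831 + 0.0013628 = -0.044468 = -4.4468%.

-4.447%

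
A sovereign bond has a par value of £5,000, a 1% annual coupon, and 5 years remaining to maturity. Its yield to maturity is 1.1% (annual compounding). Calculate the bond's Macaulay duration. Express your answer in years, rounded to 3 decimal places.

Periodic yield y = 0.011. Discount each cash flow and weight by its year:
  t   CF        PV=CF/(1+0.011)^t    t·PV
  1        50.00        49.4560        49.4560
  2        50.00        48.9179        97.8358
  3        50.00        48.3856       145.1569
  4        50.00        47.8592       191.4368
  5     5,050.00     4,781.1856    23,905.9279
  Σ                  4,975.8043    24,389.8133
Price P = Σ PV = 4,975.8043.
Macaulay duration = Σ(t·PV) / P = 24,389.8133 / 4,975.8043 = 4.90168 years.

4.902 years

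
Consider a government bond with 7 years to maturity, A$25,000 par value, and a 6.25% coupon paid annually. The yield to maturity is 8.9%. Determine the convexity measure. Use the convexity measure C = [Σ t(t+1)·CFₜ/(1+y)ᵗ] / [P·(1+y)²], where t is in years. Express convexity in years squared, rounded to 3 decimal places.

With y = 0.089:
  t   CF        PV=CF/(1+0.089)^t    t·PV        t(t+1)·PV
  1     1,562.50     1,434.8026     1,434.8026       2,869.6051
  2     1,562.50     1,317.5414     2,635.0828       7,905.2483
  3     1,562.50     1,209.8635     3,629.5906      14,518.3624
  4     1,562.50     1,110.9858     4,443.9432      22,219.7159
  5     1,562.50     1,020.1890     5,100.9449      30,605.6693
  6     1,562.50       936.8127     5,620.8759      39,346.1314
  7    26,562.50    14,624.2563   102,369.7939     818,958.3516
  Σ                 21,654.4512   125,235.0339     936,423.0841
P = 21,654.4512.
Convexity = Σ t(t+1)·PV / [P·(1+y)²] = 936,423.0841 / (21,654.4512 × 1.185921) = 36.46441.

36.464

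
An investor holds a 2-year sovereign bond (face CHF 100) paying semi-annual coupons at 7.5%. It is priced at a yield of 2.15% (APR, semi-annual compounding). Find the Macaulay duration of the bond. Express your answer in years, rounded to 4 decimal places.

Periodic yield y = 0.01075. Discount each cash flow and weight by its period:
  t   CF        PV=CF/(1+0.01075)^t    t·PV
  1         3.75         3.7101         3.7101
  2         3.75         3.6707         7.3413
  3         3.75         3.6316        10.8949
  4       103.75        99.4061       397.6245
  Σ                    110.4185       419.5707
Price P = Σ PV = 110.4185.
Macaulay duration = Σ(t·PV) / P = 419.5707 / 110.4185 = 3.79982 half-year periods.
In years: 3.79982 / 2 = 1.89991 years.

1.8999 years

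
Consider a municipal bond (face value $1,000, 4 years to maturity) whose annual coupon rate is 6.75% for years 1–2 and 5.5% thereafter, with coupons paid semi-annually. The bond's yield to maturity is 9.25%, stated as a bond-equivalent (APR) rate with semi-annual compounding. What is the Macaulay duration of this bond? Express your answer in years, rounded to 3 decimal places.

Periodic yield y = 0.04625. Discount each cash flow and weight by its period:
  t   CF        PV=CF/(1+0.04625)^t    t·PV
  1        33.75        32.2581        32.2581
  2        33.75        30.8321        61.6642
  3        33.75        29.4691        88.4074
  4        33.75        28.1664       112.6657
  5        27.50        21.9359       109.6795
  6        27.50        20.9662       125.7972
  7        27.50        20.0394       140.2757
  8     1,027.50       715.6457     5,725.1656
  Σ                    899.3129     6,395.9133
Price P = Σ PV = 899.3129.
Macaulay duration = Σ(t·PV) / P = 6,395.9133 / 899.3129 = 7.11200 half-year periods.
In years: 7.11200 / 2 = 3.55600 years.

3.556 years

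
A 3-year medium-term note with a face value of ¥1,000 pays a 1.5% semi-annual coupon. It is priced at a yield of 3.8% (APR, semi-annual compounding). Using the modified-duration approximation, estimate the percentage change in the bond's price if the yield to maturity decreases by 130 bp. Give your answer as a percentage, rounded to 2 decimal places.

Periodic yield y = 0.019. Modified duration first:
  t   CF        PV=CF/(1+0.019)^t    t·PV
  1         7.50         7.3602         7.3602
  2         7.50         7.2229        14.4458
  3         7.50         7.0882        21.2647
  4         7.50         6.9561        27.8243
  5         7.50         6.8264        34.1319
  6     1,007.50       899.9118     5,399.4709
  Σ                    935.3656     5,504.4978
P = 935.3656; D_Mac = 5.88486 half-year periods = 2.94243 yrs; D_mod = 2.94243/(1+0.019) = 2.88757 yrs.
ΔP/P ≈ -D_mod · Δy = -2.88757 × (-0.013) = +0.037538 = +3.7538%.

+3.75%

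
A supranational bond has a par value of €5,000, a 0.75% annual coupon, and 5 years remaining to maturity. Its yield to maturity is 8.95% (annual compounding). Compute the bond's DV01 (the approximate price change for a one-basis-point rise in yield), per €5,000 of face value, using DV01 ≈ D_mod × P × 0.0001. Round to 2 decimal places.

Periodic yield y = 0.0895.
  t   CF        PV=CF/(1+0.0895)^t    t·PV
  1        37.50        34.4195        34.4195
  2        37.50        31.5920        63.1840
  3        37.50        28.9968        86.9903
  4        37.50        26.6147       106.4590
  5     5,037.50     3,281.5489    16,407.7447
  Σ                  3,403.1719    16,698.7974
P = 3,403.1719; D_Mac = 4.90683 yrs; D_mod = 4.50375 yrs.
DV01 ≈ 4.50375 × 3,403.1719 × 0.0001 = 1.532703.

€1.53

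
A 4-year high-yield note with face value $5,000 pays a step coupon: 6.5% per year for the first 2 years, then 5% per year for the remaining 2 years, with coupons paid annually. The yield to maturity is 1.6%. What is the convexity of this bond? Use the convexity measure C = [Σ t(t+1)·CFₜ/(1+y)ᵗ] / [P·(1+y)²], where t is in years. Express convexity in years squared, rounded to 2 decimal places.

With y = 0.016:
  t   CF        PV=CF/(1+0.016)^t    t·PV        t(t+1)·PV
  1       325.00       319.8819       319.8819         639.7638
  2       325.00       314.8444       629.6888       1,889.0663
  3       250.00       238.3740       715.1220       2,860.4880
  4     5,250.00     4,927.0217    19,708.0866      98,540.4332
  Σ                  5,800.1219    21,372.7793     103,929.7513
P = 5,800.1219.
Convexity = Σ t(t+1)·PV / [P·(1+y)²] = 103,929.7513 / (5,800.1219 × 1.032256) = 17.35863.

17.36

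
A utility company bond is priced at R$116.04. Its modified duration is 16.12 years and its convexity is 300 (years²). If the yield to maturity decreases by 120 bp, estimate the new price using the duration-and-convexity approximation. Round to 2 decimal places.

Duration effect: -D_mod·Δy = -16.12 × (-0.012) = +0.193440
Convexity effect: ½·C·(Δy)² = 0.5 × 300 × (-0.012)² = +0.0216000
ΔP/P ≈ +0.193440 + 0.0216000 = +0.215040
New price ≈ 116.04 × (1 + 0.215040) = 140.9932416.

R$140.99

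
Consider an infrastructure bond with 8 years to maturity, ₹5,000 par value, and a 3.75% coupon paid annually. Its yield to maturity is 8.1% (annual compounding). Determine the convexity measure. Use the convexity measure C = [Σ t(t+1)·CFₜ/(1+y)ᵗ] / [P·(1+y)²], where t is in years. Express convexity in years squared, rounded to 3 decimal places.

50.361

With y = 0.081:
  t   CF        PV=CF/(1+0.081)^t    t·PV        t(t+1)·PV
  1       187.50       173.4505       173.4505         346.9010
  2       187.50       160.4538       320.9075         962.7225
  3       187.50       148.4309       445.2926       1,781.1703
  4       187.50       137.3088       549.2354       2,746.1768
  5       187.50       127.0202       635.1010       3,810.6061
  6       187.50       117.5025       705.0150       4,935.1050
  7       187.50       108.6980       760.8858       6,087.0861
  8     5,187.50     2,781.9707    22,255.7659     200,301.8934
  Σ                  3,754.8354    25,845.6536     220,971.6611
P = 3,754.8354.
Convexity = Σ t(t+1)·PV / [P·(1+y)²] = 220,971.6611 / (3,754.8354 × 1.168561) = 50.36099.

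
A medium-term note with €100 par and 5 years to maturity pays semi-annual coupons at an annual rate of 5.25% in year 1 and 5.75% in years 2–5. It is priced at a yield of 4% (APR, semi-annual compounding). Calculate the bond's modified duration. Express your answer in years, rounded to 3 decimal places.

4.371 years

Periodic yield y = 0.02. First find Macaulay duration:
  t   CF        PV=CF/(1+0.02)^t    t·PV
  1        2.625         2.5735         2.5735
  2        2.625         2.5231         5.0461
  3        2.875         2.7092         8.1275
  4        2.875         2.6561        10.6242
  5        2.875         2.6040        13.0199
  6        2.875         2.5529        15.3175
  7        2.875         2.5029        17.5200
  8        2.875         2.4538        19.6303
  9        2.875         2.4057        21.6510
  10     102.875        84.3933       843.9333
  Σ                    107.3744       957.4435
P = 107.3744; Macaulay duration = 957.4435 / 107.3744 = 8.91687 half-year periods = 4.45844 years.
Modified duration = D_Mac / (1 + y) = 4.45844 / 1.02 = 4.37102 years.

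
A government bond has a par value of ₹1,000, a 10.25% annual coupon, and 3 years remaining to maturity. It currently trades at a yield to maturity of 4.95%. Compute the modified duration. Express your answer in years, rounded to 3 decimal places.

2.618 years

Periodic yield y = 0.0495. First find Macaulay duration:
  t   CF        PV=CF/(1+0.0495)^t    t·PV
  1       102.50        97.6656        97.6656
  2       102.50        93.0591       186.1183
  3     1,102.50       953.7428     2,861.2284
  Σ                  1,144.4675     3,145.0122
P = 1,144.4675; Macaulay duration = 3,145.0122 / 1,144.4675 = 2.74801 years.
Modified duration = D_Mac / (1 + y) = 2.74801 / 1.0495 = 2.61840 years.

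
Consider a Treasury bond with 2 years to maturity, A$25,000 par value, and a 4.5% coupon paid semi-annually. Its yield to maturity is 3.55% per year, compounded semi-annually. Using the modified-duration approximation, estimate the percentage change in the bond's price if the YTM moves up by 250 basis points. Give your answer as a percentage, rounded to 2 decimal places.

-4.75%

Periodic yield y = 0.01775. Modified duration first:
  t   CF        PV=CF/(1+0.01775)^t    t·PV
  1       562.50       552.6898       552.6898
  2       562.50       543.0506     1,086.1012
  3       562.50       533.5796     1,600.7387
  4    25,562.50    23,825.3276    95,301.3104
  Σ                 25,454.6475    98,540.8401
P = 25,454.6475; D_Mac = 3.87123 half-year periods = 1.93562 yrs; D_mod = 1.93562/(1+0.01775) = 1.90186 yrs.
ΔP/P ≈ -D_mod · Δy = -1.90186 × (+0.025) = -0.047546 = -4.7546%.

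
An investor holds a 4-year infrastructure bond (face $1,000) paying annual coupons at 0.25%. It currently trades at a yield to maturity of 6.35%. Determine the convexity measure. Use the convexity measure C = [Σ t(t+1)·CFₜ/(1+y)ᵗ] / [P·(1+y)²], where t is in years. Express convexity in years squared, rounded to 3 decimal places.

17.582

With y = 0.0635:
  t   CF        PV=CF/(1+0.0635)^t    t·PV        t(t+1)·PV
  1         2.50         2.3507         2.3507           4.7015
  2         2.50         2.2104         4.4207          13.2622
  3         2.50         2.0784         6.2352          24.9407
  4     1,002.50       783.6721     3,134.6885      15,673.4427
  Σ                    790.3116     3,147.6952      15,716.3471
P = 790.3116.
Convexity = Σ t(t+1)·PV / [P·(1+y)²] = 15,716.3471 / (790.3116 × 1.131032) = 17.58240.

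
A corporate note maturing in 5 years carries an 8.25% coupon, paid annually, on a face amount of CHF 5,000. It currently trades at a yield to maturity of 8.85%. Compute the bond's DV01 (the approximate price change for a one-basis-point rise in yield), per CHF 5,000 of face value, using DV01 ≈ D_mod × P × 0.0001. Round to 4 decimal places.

CHF 1.9220

Periodic yield y = 0.0885.
  t   CF        PV=CF/(1+0.0885)^t    t·PV
  1       412.50       378.9619       378.9619
  2       412.50       348.1506       696.3011
  3       412.50       319.8443       959.5330
  4       412.50       293.8395     1,175.3581
  5     5,412.50     3,542.0586    17,710.2930
  Σ                  4,882.8549    20,920.4471
P = 4,882.8549; D_Mac = 4.28447 yrs; D_mod = 3.93612 yrs.
DV01 ≈ 3.93612 × 4,882.8549 × 0.0001 = 1.921952.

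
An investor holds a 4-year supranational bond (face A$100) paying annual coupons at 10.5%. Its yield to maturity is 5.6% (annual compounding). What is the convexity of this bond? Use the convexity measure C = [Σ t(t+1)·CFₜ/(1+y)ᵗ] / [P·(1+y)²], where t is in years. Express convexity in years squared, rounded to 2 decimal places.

With y = 0.056:
  t   CF        PV=CF/(1+0.056)^t    t·PV        t(t+1)·PV
  1        10.50         9.9432         9.9432          19.8864
  2        10.50         9.4159        18.8318          56.4954
  3        10.50         8.9166        26.7497         106.9988
  4       110.50        88.8601       355.4402       1,777.2012
  Σ                    117.1357       410.9649       1,960.5817
P = 117.1357.
Convexity = Σ t(t+1)·PV / [P·(1+y)²] = 1,960.5817 / (117.1357 × 1.115136) = 15.00956.

15.01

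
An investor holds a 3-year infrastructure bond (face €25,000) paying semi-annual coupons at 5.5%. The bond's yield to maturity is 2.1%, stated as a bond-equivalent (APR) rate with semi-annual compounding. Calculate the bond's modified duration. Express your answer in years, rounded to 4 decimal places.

2.7875 years

Periodic yield y = 0.0105. First find Macaulay duration:
  t   CF        PV=CF/(1+0.0105)^t    t·PV
  1       687.50       680.3563       680.3563
  2       687.50       673.2867     1,346.5735
  3       687.50       666.2907     1,998.8721
  4       687.50       659.3673     2,637.4694
  5       687.50       652.5159     3,262.5796
  6    25,687.50    24,127.0338   144,762.2026
  Σ                 27,458.8507   154,688.0534
P = 27,458.8507; Macaulay duration = 154,688.0534 / 27,458.8507 = 5.63345 half-year periods = 2.81672 years.
Modified duration = D_Mac / (1 + y) = 2.81672 / 1.0105 = 2.78746 years.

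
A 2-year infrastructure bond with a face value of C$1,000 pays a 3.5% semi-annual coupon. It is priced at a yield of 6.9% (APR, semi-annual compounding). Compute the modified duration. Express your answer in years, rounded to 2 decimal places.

1.88 years

Periodic yield y = 0.0345. First find Macaulay duration:
  t   CF        PV=CF/(1+0.0345)^t    t·PV
  1        17.50        16.9164        16.9164
  2        17.50        16.3522        32.7045
  3        17.50        15.8069        47.4207
  4     1,017.50       888.4080     3,553.6318
  Σ                    937.4835     3,650.6733
P = 937.4835; Macaulay duration = 3,650.6733 / 937.4835 = 3.89412 half-year periods = 1.94706 years.
Modified duration = D_Mac / (1 + y) = 1.94706 / 1.0345 = 1.88213 years.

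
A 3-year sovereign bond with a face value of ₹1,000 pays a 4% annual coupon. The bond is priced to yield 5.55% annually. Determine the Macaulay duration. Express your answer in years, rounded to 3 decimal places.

Periodic yield y = 0.0555. Discount each cash flow and weight by its year:
  t   CF        PV=CF/(1+0.0555)^t    t·PV
  1        40.00        37.8967        37.8967
  2        40.00        35.9041        71.8081
  3     1,040.00       884.4201     2,653.2604
  Σ                    958.2209     2,762.9653
Price P = Σ PV = 958.2209.
Macaulay duration = Σ(t·PV) / P = 2,762.9653 / 958.2209 = 2.88343 years.

2.883 years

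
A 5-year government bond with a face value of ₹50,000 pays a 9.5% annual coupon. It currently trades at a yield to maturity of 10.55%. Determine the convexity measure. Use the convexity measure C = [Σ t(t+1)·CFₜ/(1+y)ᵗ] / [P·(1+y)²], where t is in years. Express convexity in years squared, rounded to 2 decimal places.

With y = 0.1055:
  t   CF        PV=CF/(1+0.1055)^t    t·PV        t(t+1)·PV
  1     4,750.00     4,296.6983     4,296.6983       8,593.3967
  2     4,750.00     3,886.6561     7,773.3122      23,319.9366
  3     4,750.00     3,515.7450    10,547.2350      42,188.9401
  4     4,750.00     3,180.2307    12,720.9227      63,604.6135
  5    54,750.00    33,158.1574   165,790.7871     994,744.7223
  Σ                 48,037.4875   201,128.9553   1,132,451.6092
P = 48,037.4875.
Convexity = Σ t(t+1)·PV / [P·(1+y)²] = 1,132,451.6092 / (48,037.4875 × 1.222130) = 19.28954.

19.29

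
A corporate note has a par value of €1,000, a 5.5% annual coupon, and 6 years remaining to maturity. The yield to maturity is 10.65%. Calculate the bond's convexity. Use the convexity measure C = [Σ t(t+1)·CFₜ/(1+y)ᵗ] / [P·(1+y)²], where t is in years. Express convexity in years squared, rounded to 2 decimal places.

27.99

With y = 0.1065:
  t   CF        PV=CF/(1+0.1065)^t    t·PV        t(t+1)·PV
  1        55.00        49.7063        49.7063          99.4126
  2        55.00        44.9221        89.8442         269.5325
  3        55.00        40.5984       121.7951         487.1803
  4        55.00        36.6908       146.7631         733.8157
  5        55.00        33.1593       165.7966         994.7796
  6     1,055.00       574.8360     3,449.0159      24,143.1115
  Σ                    779.9128     4,022.9212      26,727.8321
P = 779.9128.
Convexity = Σ t(t+1)·PV / [P·(1+y)²] = 26,727.8321 / (779.9128 × 1.224342) = 27.99077.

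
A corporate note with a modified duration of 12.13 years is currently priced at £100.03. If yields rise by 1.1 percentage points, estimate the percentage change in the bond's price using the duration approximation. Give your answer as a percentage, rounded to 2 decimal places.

-13.34%

Duration approximation: ΔP/P ≈ -D_mod · Δy = -12.13 × (+0.011) = -0.133430.
As a percentage: -13.3430%.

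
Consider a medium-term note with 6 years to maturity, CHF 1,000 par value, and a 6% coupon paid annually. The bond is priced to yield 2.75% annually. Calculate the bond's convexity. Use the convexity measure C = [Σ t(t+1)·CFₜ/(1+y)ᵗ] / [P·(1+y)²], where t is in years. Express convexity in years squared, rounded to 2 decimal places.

With y = 0.0275:
  t   CF        PV=CF/(1+0.0275)^t    t·PV        t(t+1)·PV
  1        60.00        58.3942        58.3942         116.7883
  2        60.00        56.8313       113.6626         340.9878
  3        60.00        55.3103       165.9308         663.7232
  4        60.00        53.8299       215.3198       1,076.5989
  5        60.00        52.3892       261.9462       1,571.6772
  6     1,060.00       900.7720     5,404.6321      37,832.4244
  Σ                  1,177.5269     6,219.8856      41,602.1998
P = 1,177.5269.
Convexity = Σ t(t+1)·PV / [P·(1+y)²] = 41,602.1998 / (1,177.5269 × 1.055756) = 33.46430.

33.46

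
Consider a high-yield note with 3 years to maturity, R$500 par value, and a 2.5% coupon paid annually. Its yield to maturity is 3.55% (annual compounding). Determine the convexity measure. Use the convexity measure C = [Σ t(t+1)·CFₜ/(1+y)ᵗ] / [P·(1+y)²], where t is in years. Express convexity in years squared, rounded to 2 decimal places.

With y = 0.0355:
  t   CF        PV=CF/(1+0.0355)^t    t·PV        t(t+1)·PV
  1        12.50        12.0715        12.0715          24.1429
  2        12.50        11.6576        23.3152          69.9457
  3       512.50       461.5764     1,384.7291       5,538.9163
  Σ                    485.3054     1,420.1158       5,633.0050
P = 485.3054.
Convexity = Σ t(t+1)·PV / [P·(1+y)²] = 5,633.0050 / (485.3054 × 1.072260) = 10.82492.

10.82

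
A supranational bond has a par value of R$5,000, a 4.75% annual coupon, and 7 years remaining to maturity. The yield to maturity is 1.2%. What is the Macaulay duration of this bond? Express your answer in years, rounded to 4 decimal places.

6.2187 years

Periodic yield y = 0.012. Discount each cash flow and weight by its year:
  t   CF        PV=CF/(1+0.012)^t    t·PV
  1       237.50       234.6838       234.6838
  2       237.50       231.9010       463.8020
  3       237.50       229.1512       687.4535
  4       237.50       226.4340       905.7358
  5       237.50       223.7490     1,118.7449
  6       237.50       221.0958     1,326.5749
  7     5,237.50     4,817.9296    33,725.5071
  Σ                  6,184.9443    38,462.5020
Price P = Σ PV = 6,184.9443.
Macaulay duration = Σ(t·PV) / P = 38,462.5020 / 6,184.9443 = 6.21873 years.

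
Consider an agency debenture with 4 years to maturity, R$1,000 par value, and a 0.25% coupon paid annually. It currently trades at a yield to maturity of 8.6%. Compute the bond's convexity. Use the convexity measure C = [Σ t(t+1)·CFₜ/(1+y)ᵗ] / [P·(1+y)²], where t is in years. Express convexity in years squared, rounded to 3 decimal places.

16.857

With y = 0.086:
  t   CF        PV=CF/(1+0.086)^t    t·PV        t(t+1)·PV
  1         2.50         2.3020         2.3020           4.6041
  2         2.50         2.1197         4.2395          12.7184
  3         2.50         1.9519         5.8556          23.4224
  4     1,002.50       720.7175     2,882.8701      14,414.3504
  Σ                    727.0911     2,895.2672      14,455.0953
P = 727.0911.
Convexity = Σ t(t+1)·PV / [P·(1+y)²] = 14,455.0953 / (727.0911 × 1.179396) = 16.85670.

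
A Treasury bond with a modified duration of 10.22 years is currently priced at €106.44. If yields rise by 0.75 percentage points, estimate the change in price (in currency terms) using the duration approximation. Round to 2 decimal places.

Duration approximation: ΔP/P ≈ -D_mod · Δy = -10.22 × (+0.0075) = -0.076650.
ΔP ≈ 106.44 × (-0.076650) = -8.158626.

-€8.16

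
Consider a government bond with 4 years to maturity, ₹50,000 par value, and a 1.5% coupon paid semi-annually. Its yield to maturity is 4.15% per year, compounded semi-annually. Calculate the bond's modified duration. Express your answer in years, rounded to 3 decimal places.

Periodic yield y = 0.02075. First find Macaulay duration:
  t   CF        PV=CF/(1+0.02075)^t    t·PV
  1       375.00       367.3769       367.3769
  2       375.00       359.9088       719.8176
  3       375.00       352.5925     1,057.7776
  4       375.00       345.4250     1,381.6998
  5       375.00       338.4031     1,692.0155
  6       375.00       331.5240     1,989.1438
  7       375.00       324.7847     2,273.4928
  8    50,375.00    42,742.5030   341,940.0236
  Σ                 45,162.5179   351,421.3477
P = 45,162.5179; Macaulay duration = 351,421.3477 / 45,162.5179 = 7.78126 half-year periods = 3.89063 years.
Modified duration = D_Mac / (1 + y) = 3.89063 / 1.02075 = 3.81154 years.

3.812 years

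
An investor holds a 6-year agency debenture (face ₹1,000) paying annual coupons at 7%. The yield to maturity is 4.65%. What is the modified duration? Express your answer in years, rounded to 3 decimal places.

4.927 years

Periodic yield y = 0.0465. First find Macaulay duration:
  t   CF        PV=CF/(1+0.0465)^t    t·PV
  1        70.00        66.8896        66.8896
  2        70.00        63.9175       127.8349
  3        70.00        61.0774       183.2321
  4        70.00        58.3635       233.4539
  5        70.00        55.7702       278.8508
  6     1,070.00       814.6075     4,887.6447
  Σ                  1,120.6256     5,777.9061
P = 1,120.6256; Macaulay duration = 5,777.9061 / 1,120.6256 = 5.15596 years.
Modified duration = D_Mac / (1 + y) = 5.15596 / 1.0465 = 4.92687 years.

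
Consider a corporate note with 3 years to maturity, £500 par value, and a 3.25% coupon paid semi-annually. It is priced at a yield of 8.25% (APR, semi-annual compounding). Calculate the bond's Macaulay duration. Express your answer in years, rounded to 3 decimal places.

2.872 years

Periodic yield y = 0.04125. Discount each cash flow and weight by its period:
  t   CF        PV=CF/(1+0.04125)^t    t·PV
  1        8.125         7.8031         7.8031
  2        8.125         7.4940        14.9880
  3        8.125         7.1971        21.5913
  4        8.125         6.9120        27.6480
  5        8.125         6.6382        33.1908
  6      508.125       398.6947     2,392.1683
  Σ                    434.7391     2,497.3895
Price P = Σ PV = 434.7391.
Macaulay duration = Σ(t·PV) / P = 2,497.3895 / 434.7391 = 5.74457 half-year periods.
In years: 5.74457 / 2 = 2.87229 years.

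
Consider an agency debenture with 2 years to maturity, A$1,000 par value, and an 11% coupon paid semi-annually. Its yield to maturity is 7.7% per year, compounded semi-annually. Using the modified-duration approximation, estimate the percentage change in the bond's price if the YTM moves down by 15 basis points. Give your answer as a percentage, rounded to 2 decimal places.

+0.27%

Periodic yield y = 0.0385. Modified duration first:
  t   CF        PV=CF/(1+0.0385)^t    t·PV
  1        55.00        52.9610        52.9610
  2        55.00        50.9976       101.9952
  3        55.00        49.1070       147.3209
  4     1,055.00       907.0400     3,628.1601
  Σ                  1,060.1056     3,930.4373
P = 1,060.1056; D_Mac = 3.70759 half-year periods = 1.85380 yrs; D_mod = 1.85380/(1+0.0385) = 1.78507 yrs.
ΔP/P ≈ -D_mod · Δy = -1.78507 × (-0.0015) = +0.002678 = +0.2678%.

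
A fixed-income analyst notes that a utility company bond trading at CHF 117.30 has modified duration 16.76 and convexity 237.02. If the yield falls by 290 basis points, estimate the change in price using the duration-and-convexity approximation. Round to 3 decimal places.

+CHF 68.703

Duration effect: -D_mod·Δy = -16.76 × (-0.029) = +0.486040
Convexity effect: ½·C·(Δy)² = 0.5 × 237.02 × (-0.029)² = +0.09966691
ΔP/P ≈ +0.486040 + 0.09966691 = +0.58570691
ΔP ≈ 117.30 × (+0.58570691) = +68.703420543.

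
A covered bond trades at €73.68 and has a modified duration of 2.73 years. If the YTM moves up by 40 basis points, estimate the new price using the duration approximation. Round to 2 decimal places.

€72.88

Duration approximation: ΔP/P ≈ -D_mod · Δy = -2.73 × (+0.004) = -0.010920.
New price ≈ 73.68 × (1 - 0.010920) = 72.8754144.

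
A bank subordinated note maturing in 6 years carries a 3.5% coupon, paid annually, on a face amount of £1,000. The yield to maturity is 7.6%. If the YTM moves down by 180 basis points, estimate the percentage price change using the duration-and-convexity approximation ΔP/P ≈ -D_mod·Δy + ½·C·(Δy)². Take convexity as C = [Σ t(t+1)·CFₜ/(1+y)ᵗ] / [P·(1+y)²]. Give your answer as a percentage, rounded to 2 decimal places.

With y = 0.076:
  t   CF        PV=CF/(1+0.076)^t    t·PV        t(t+1)·PV
  1        35.00        32.5279        32.5279          65.0558
  2        35.00        30.2304        60.4607         181.3822
  3        35.00        28.0951        84.2854         337.1417
  4        35.00        26.1107       104.4429         522.2145
  5        35.00        24.2665       121.3324         727.9942
  6     1,035.00       666.9092     4,001.4553      28,010.1873
  Σ                    808.1398     4,404.5047      29,843.9757
P = 808.1398; D_Mac = 5.45018 yrs; D_mod = 5.06522 yrs; C = 31.89669.
Duration effect: -5.06522 × (-0.018) = +0.091174
Convexity effect: 0.5 × 31.89669 × (-0.018)² = +0.0051673
ΔP/P ≈ +0.091174 + 0.0051673 = +0.096341 = +9.6341%.

+9.63%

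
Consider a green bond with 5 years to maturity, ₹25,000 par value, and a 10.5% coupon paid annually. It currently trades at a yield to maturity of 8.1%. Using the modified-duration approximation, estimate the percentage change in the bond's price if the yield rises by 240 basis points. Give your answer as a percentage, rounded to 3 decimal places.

-9.275%

Periodic yield y = 0.081. Modified duration first:
  t   CF        PV=CF/(1+0.081)^t    t·PV
  1     2,625.00     2,428.3071     2,428.3071
  2     2,625.00     2,246.3526     4,492.7051
  3     2,625.00     2,078.0320     6,234.0959
  4     2,625.00     1,922.3238     7,689.2950
  5    27,625.00    18,714.3099    93,571.5495
  Σ                 27,389.3253   114,415.9527
P = 27,389.3253; D_Mac = 4.17739 yrs; D_mod = 4.17739/(1+0.081) = 3.86438 yrs.
ΔP/P ≈ -D_mod · Δy = -3.86438 × (+0.024) = -0.092745 = -9.2745%.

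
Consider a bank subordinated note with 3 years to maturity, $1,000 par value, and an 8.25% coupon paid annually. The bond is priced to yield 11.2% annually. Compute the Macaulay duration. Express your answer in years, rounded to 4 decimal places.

Periodic yield y = 0.112. Discount each cash flow and weight by its year:
  t   CF        PV=CF/(1+0.112)^t    t·PV
  1        82.50        74.1906        74.1906
  2        82.50        66.7182       133.4364
  3     1,082.50       787.2516     2,361.7548
  Σ                    928.1604     2,569.3818
Price P = Σ PV = 928.1604.
Macaulay duration = Σ(t·PV) / P = 2,569.3818 / 928.1604 = 2.76825 years.

2.7683 years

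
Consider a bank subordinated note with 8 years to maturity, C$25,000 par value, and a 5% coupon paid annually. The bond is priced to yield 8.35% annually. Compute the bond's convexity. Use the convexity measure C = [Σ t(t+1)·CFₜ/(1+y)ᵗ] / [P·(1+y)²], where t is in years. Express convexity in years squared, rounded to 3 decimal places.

With y = 0.0835:
  t   CF        PV=CF/(1+0.0835)^t    t·PV        t(t+1)·PV
  1     1,250.00     1,153.6687     1,153.6687       2,307.3373
  2     1,250.00     1,064.7611     2,129.5222       6,388.5667
  3     1,250.00       982.7052     2,948.1157      11,792.4627
  4     1,250.00       906.9730     3,627.8919      18,139.4597
  5     1,250.00       837.0770     4,185.3852      25,112.3115
  6     1,250.00       772.5677     4,635.4059      32,447.8413
  7     1,250.00       713.0297     4,991.2077      39,929.6617
  8    26,250.00    13,819.6799   110,557.4389     995,016.9499
  Σ                 20,250.4622   134,228.6362   1,131,134.5908
P = 20,250.4622.
Convexity = Σ t(t+1)·PV / [P·(1+y)²] = 1,131,134.5908 / (20,250.4622 × 1.173972) = 47.57968.

47.580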